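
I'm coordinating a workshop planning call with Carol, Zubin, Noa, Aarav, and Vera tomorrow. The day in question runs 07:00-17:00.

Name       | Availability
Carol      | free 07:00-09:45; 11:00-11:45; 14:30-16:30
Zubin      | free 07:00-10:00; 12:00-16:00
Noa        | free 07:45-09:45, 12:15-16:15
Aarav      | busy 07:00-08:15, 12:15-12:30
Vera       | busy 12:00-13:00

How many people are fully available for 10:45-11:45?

2

Carol free: 07:00-09:45, 11:00-11:45, 14:30-16:30.
Zubin free: 07:00-10:00, 12:00-16:00.
Noa free: 07:45-09:45, 12:15-16:15.
Aarav free: 08:15-12:15, 12:30-17:00 (invert busy blocks within the working day).
Vera free: 07:00-12:00, 13:00-17:00 (invert busy blocks within the working day).
Aarav and Vera can make the full 10:45-11:45 slot — that's 2.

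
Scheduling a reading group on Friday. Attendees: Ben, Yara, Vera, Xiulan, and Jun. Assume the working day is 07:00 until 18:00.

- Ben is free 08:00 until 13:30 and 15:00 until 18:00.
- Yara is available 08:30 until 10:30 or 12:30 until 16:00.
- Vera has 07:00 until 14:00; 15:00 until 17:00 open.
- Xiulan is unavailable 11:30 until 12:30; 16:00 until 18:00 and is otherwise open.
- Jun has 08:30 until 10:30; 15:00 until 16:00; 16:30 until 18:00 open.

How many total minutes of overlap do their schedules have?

Ben free: 08:00-13:30, 15:00-18:00.
Yara free: 08:30-10:30, 12:30-16:00.
Vera free: 07:00-14:00, 15:00-17:00.
Xiulan free: 07:00-11:30, 12:30-16:00 (invert busy blocks within the working day).
Jun free: 08:30-10:30, 15:00-16:00, 16:30-18:00.
Ben ∩ Yara: 08:30-10:30, 12:30-13:30, 15:00-16:00.
Ben ∩ Yara ∩ Vera: 08:30-10:30, 12:30-13:30, 15:00-16:00.
Ben ∩ Yara ∩ Vera ∩ Xiulan: 08:30-10:30, 12:30-13:30, 15:00-16:00.
Ben ∩ Yara ∩ Vera ∩ Xiulan ∩ Jun: 08:30-10:30, 15:00-16:00.
Summing the common windows: 120 + 60 = 180 minutes.

180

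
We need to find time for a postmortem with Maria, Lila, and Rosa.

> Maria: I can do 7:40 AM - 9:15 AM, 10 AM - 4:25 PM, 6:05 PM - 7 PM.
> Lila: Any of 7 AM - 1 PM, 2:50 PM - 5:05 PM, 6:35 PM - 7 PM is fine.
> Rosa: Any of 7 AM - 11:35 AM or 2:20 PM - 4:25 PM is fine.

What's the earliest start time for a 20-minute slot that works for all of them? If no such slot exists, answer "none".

Maria ∩ Lila: 07:40-09:15, 10:00-13:00, 14:50-16:25, 18:35-19:00.
Maria ∩ Lila ∩ Rosa: 07:40-09:15, 10:00-11:35, 14:50-16:25.
The first common window of at least 20 minutes is 07:40-09:15, so the earliest start is 07:40.

07:40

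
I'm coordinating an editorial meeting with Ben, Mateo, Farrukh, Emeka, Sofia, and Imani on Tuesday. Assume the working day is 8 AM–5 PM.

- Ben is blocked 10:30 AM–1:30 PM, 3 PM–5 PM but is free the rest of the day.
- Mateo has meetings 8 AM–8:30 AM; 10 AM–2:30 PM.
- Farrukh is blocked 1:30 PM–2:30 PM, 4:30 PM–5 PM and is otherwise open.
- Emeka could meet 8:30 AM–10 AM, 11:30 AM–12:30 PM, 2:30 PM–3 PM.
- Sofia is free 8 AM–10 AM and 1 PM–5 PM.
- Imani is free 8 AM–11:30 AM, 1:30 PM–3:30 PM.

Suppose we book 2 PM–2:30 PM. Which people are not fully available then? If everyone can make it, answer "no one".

Emeka, Farrukh, Mateo

Ben free: 08:00-10:30, 13:30-15:00 (invert busy blocks within the working day).
Mateo free: 08:30-10:00, 14:30-17:00 (invert busy blocks within the working day).
Farrukh free: 08:00-13:30, 14:30-16:30 (invert busy blocks within the working day).
Emeka free: 08:30-10:00, 11:30-12:30, 14:30-15:00.
Sofia free: 08:00-10:00, 13:00-17:00.
Imani free: 08:00-11:30, 13:30-15:30.
Ben: free for 14:00-14:30. Mateo: not fully free for 14:00-14:30. Farrukh: not fully free for 14:00-14:30. Emeka: not fully free for 14:00-14:30. Sofia: free for 14:00-14:30. Imani: free for 14:00-14:30.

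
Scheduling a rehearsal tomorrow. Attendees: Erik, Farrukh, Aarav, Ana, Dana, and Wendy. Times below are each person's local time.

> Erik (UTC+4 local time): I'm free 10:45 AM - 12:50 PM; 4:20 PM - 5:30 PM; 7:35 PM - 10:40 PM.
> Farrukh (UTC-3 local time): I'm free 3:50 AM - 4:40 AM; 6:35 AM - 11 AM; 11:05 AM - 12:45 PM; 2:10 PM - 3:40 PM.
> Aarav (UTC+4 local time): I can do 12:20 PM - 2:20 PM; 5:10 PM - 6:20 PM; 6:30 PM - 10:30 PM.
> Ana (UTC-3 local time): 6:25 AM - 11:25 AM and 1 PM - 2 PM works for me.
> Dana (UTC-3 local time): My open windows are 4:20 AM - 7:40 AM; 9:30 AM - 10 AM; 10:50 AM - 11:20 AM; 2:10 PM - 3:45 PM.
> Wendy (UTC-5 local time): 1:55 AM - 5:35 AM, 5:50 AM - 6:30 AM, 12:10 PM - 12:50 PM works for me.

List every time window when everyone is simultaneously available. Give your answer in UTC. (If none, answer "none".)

Erik in UTC: 06:45-08:50, 12:20-13:30, 15:35-18:40 (subtract 4h to convert from UTC+4).
Farrukh in UTC: 06:50-07:40, 09:35-14:00, 14:05-15:45, 17:10-18:40 (add 3h to convert from UTC-3).
Aarav in UTC: 08:20-10:20, 13:10-14:20, 14:30-18:30 (subtract 4h to convert from UTC+4).
Ana in UTC: 09:25-14:25, 16:00-17:00 (add 3h to convert from UTC-3).
Dana in UTC: 07:20-10:40, 12:30-13:00, 13:50-14:20, 17:10-18:45 (add 3h to convert from UTC-3).
Wendy in UTC: 06:55-10:35, 10:50-11:30, 17:10-17:50 (add 5h to convert from UTC-5).
Erik ∩ Farrukh: 06:50-07:40, 12:20-13:30, 15:35-15:45, 17:10-18:40.
Erik ∩ Farrukh ∩ Aarav: 13:10-13:30, 15:35-15:45, 17:10-18:30.
Erik ∩ Farrukh ∩ Aarav ∩ Ana: 13:10-13:30.
Erik ∩ Farrukh ∩ Aarav ∩ Ana ∩ Dana: ∅.
Erik ∩ Farrukh ∩ Aarav ∩ Ana ∩ Dana ∩ Wendy: ∅.
There is no time when everyone is free.

none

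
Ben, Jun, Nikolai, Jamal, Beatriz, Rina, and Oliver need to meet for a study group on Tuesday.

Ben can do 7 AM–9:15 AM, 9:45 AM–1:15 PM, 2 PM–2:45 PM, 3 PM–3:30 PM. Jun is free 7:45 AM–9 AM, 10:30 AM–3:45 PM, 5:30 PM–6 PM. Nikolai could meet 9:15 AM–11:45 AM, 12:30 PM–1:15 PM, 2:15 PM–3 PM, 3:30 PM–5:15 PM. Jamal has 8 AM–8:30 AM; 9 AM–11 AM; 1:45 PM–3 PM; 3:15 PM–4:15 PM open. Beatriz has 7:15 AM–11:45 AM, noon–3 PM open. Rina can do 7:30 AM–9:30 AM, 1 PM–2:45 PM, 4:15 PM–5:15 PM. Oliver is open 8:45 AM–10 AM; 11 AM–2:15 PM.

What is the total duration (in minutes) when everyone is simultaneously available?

Ben ∩ Jun: 07:45-09:00, 10:30-13:15, 14:00-14:45, 15:00-15:30.
Ben ∩ Jun ∩ Nikolai: 10:30-11:45, 12:30-13:15, 14:15-14:45.
Ben ∩ Jun ∩ Nikolai ∩ Jamal: 10:30-11:00, 14:15-14:45.
Ben ∩ Jun ∩ Nikolai ∩ Jamal ∩ Beatriz: 10:30-11:00, 14:15-14:45.
Ben ∩ Jun ∩ Nikolai ∩ Jamal ∩ Beatriz ∩ Rina: 14:15-14:45.
Ben ∩ Jun ∩ Nikolai ∩ Jamal ∩ Beatriz ∩ Rina ∩ Oliver: ∅.
There is no time when everyone is free.
There is no common window, so the total is 0 minutes.

0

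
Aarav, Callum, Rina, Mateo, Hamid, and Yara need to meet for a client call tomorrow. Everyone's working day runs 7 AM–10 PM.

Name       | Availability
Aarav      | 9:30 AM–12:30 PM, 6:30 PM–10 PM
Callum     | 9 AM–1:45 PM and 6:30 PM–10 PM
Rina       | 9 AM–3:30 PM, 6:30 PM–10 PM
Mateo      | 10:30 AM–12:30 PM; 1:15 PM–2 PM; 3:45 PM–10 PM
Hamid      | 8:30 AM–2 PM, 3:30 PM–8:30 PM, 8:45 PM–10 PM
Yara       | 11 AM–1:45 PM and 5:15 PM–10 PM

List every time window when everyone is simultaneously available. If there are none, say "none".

11:00-12:30, 18:30-20:30, 20:45-22:00

Aarav ∩ Callum: 09:30-12:30, 18:30-22:00.
Aarav ∩ Callum ∩ Rina: 09:30-12:30, 18:30-22:00.
Aarav ∩ Callum ∩ Rina ∩ Mateo: 10:30-12:30, 18:30-22:00.
Aarav ∩ Callum ∩ Rina ∩ Mateo ∩ Hamid: 10:30-12:30, 18:30-20:30, 20:45-22:00.
Aarav ∩ Callum ∩ Rina ∩ Mateo ∩ Hamid ∩ Yara: 11:00-12:30, 18:30-20:30, 20:45-22:00.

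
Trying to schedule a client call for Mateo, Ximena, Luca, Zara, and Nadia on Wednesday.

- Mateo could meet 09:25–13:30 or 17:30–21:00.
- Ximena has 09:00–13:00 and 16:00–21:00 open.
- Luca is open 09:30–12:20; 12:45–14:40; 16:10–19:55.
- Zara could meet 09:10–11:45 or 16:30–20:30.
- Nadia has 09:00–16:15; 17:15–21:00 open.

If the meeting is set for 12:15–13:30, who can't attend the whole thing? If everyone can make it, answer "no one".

Luca, Ximena, Zara

Mateo: free for 12:15-13:30. Ximena: not fully free for 12:15-13:30. Luca: not fully free for 12:15-13:30. Zara: not fully free for 12:15-13:30. Nadia: free for 12:15-13:30.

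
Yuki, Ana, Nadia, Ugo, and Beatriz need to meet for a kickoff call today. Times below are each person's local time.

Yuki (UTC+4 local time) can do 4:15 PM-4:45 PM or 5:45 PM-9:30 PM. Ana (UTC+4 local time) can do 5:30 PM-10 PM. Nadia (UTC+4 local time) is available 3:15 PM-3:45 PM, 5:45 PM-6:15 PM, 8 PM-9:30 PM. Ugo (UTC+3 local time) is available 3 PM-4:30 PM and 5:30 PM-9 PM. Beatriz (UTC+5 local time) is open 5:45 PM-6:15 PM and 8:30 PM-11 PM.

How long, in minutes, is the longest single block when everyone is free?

90

Yuki in UTC: 12:15-12:45, 13:45-17:30 (subtract 4h to convert from UTC+4).
Ana in UTC: 13:30-18:00 (subtract 4h to convert from UTC+4).
Nadia in UTC: 11:15-11:45, 13:45-14:15, 16:00-17:30 (subtract 4h to convert from UTC+4).
Ugo in UTC: 12:00-13:30, 14:30-18:00 (subtract 3h to convert from UTC+3).
Beatriz in UTC: 12:45-13:15, 15:30-18:00 (subtract 5h to convert from UTC+5).
Yuki ∩ Ana: 13:45-17:30.
Yuki ∩ Ana ∩ Nadia: 13:45-14:15, 16:00-17:30.
Yuki ∩ Ana ∩ Nadia ∩ Ugo: 16:00-17:30.
Yuki ∩ Ana ∩ Nadia ∩ Ugo ∩ Beatriz: 16:00-17:30.
The longest is 16:00-17:30 at 90 minutes.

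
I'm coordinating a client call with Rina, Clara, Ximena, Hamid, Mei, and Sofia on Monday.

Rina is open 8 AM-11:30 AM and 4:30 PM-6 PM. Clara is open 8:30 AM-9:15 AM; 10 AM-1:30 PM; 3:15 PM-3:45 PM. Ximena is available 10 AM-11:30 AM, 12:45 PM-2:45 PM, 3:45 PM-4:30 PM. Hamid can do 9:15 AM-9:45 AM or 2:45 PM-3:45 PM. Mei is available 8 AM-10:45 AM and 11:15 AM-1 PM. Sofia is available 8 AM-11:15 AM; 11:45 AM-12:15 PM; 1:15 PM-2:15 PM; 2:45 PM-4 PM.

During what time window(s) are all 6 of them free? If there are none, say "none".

Rina ∩ Clara: 08:30-09:15, 10:00-11:30.
Rina ∩ Clara ∩ Ximena: 10:00-11:30.
Rina ∩ Clara ∩ Ximena ∩ Hamid: ∅.
Rina ∩ Clara ∩ Ximena ∩ Hamid ∩ Mei: ∅.
Rina ∩ Clara ∩ Ximena ∩ Hamid ∩ Mei ∩ Sofia: ∅.
There is no time when everyone is free.

none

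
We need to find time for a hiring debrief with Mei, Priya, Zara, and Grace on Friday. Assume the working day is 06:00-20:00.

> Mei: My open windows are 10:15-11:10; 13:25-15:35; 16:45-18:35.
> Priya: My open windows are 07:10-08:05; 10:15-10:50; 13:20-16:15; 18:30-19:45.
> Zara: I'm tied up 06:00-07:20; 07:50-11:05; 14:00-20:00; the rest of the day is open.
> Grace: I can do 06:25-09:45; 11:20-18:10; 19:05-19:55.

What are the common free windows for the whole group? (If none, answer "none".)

13:25-14:00

Mei free: 10:15-11:10, 13:25-15:35, 16:45-18:35.
Priya free: 07:10-08:05, 10:15-10:50, 13:20-16:15, 18:30-19:45.
Zara free: 07:20-07:50, 11:05-14:00 (invert busy blocks within the working day).
Grace free: 06:25-09:45, 11:20-18:10, 19:05-19:55.
Mei ∩ Priya: 10:15-10:50, 13:25-15:35, 18:30-18:35.
Mei ∩ Priya ∩ Zara: 13:25-14:00.
Mei ∩ Priya ∩ Zara ∩ Grace: 13:25-14:00.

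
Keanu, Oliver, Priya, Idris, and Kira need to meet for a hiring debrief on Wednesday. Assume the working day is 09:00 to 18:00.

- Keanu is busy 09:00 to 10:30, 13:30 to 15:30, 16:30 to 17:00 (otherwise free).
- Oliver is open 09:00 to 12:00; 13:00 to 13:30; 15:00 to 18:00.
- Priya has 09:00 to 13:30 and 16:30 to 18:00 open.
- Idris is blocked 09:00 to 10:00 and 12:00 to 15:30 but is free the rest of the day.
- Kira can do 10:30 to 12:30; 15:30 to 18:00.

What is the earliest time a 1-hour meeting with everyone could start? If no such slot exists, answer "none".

Keanu free: 10:30-13:30, 15:30-16:30, 17:00-18:00 (invert busy blocks within the working day).
Oliver free: 09:00-12:00, 13:00-13:30, 15:00-18:00.
Priya free: 09:00-13:30, 16:30-18:00.
Idris free: 10:00-12:00, 15:30-18:00 (invert busy blocks within the working day).
Kira free: 10:30-12:30, 15:30-18:00.
Keanu ∩ Oliver: 10:30-12:00, 13:00-13:30, 15:30-16:30, 17:00-18:00.
Keanu ∩ Oliver ∩ Priya: 10:30-12:00, 13:00-13:30, 17:00-18:00.
Keanu ∩ Oliver ∩ Priya ∩ Idris: 10:30-12:00, 17:00-18:00.
Keanu ∩ Oliver ∩ Priya ∩ Idris ∩ Kira: 10:30-12:00, 17:00-18:00.
Those are the intersection windows.
The first common window of at least 60 minutes is 10:30-12:00, so the earliest start is 10:30.

10:30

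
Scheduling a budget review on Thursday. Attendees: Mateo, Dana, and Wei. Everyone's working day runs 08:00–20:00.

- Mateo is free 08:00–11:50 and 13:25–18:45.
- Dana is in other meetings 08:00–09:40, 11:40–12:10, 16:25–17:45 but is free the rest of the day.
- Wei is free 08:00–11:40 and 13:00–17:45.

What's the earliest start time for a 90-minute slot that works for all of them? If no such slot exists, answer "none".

09:40

Mateo free: 08:00-11:50, 13:25-18:45.
Dana free: 09:40-11:40, 12:10-16:25, 17:45-20:00 (invert busy blocks within the working day).
Wei free: 08:00-11:40, 13:00-17:45.
Mateo ∩ Dana: 09:40-11:40, 13:25-16:25, 17:45-18:45.
Mateo ∩ Dana ∩ Wei: 09:40-11:40, 13:25-16:25.
So the common availability across everyone is 09:40-11:40, 13:25-16:25.
The first common window of at least 90 minutes is 09:40-11:40, so the earliest start is 09:40.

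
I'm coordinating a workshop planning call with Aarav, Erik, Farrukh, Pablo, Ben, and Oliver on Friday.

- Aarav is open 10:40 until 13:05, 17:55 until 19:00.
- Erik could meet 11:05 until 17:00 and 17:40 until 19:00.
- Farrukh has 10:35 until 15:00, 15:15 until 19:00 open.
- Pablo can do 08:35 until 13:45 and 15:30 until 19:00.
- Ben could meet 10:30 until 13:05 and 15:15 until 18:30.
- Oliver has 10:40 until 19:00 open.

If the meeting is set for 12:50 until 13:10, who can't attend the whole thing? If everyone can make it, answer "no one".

Aarav: not fully free for 12:50-13:10. Erik: free for 12:50-13:10. Farrukh: free for 12:50-13:10. Pablo: free for 12:50-13:10. Ben: not fully free for 12:50-13:10. Oliver: free for 12:50-13:10.

Aarav, Ben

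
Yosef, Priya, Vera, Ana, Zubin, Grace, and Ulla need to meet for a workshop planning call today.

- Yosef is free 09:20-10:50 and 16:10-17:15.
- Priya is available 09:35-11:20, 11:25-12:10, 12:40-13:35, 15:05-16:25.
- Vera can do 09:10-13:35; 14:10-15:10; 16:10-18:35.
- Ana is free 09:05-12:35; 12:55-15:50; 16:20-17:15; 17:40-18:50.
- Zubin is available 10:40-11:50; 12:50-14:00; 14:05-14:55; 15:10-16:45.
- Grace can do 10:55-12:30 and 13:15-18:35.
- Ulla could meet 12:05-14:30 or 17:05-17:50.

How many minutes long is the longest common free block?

Yosef ∩ Priya: 09:35-10:50, 16:10-16:25.
Yosef ∩ Priya ∩ Vera: 09:35-10:50, 16:10-16:25.
Yosef ∩ Priya ∩ Vera ∩ Ana: 09:35-10:50, 16:20-16:25.
Yosef ∩ Priya ∩ Vera ∩ Ana ∩ Zubin: 10:40-10:50, 16:20-16:25.
Yosef ∩ Priya ∩ Vera ∩ Ana ∩ Zubin ∩ Grace: 16:20-16:25.
Yosef ∩ Priya ∩ Vera ∩ Ana ∩ Zubin ∩ Grace ∩ Ulla: ∅.
There is no time when everyone is free.
No common window exists, so the longest block is 0 minutes.

0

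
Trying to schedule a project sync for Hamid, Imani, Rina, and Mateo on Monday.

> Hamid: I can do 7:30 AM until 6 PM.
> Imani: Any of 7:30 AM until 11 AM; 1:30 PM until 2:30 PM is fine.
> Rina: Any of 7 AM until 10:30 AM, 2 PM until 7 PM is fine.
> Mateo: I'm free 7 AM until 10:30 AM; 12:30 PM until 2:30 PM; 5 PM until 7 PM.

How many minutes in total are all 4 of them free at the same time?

210

Hamid ∩ Imani: 07:30-11:00, 13:30-14:30.
Hamid ∩ Imani ∩ Rina: 07:30-10:30, 14:00-14:30.
Hamid ∩ Imani ∩ Rina ∩ Mateo: 07:30-10:30, 14:00-14:30.
Summing the common windows: 180 + 30 = 210 minutes.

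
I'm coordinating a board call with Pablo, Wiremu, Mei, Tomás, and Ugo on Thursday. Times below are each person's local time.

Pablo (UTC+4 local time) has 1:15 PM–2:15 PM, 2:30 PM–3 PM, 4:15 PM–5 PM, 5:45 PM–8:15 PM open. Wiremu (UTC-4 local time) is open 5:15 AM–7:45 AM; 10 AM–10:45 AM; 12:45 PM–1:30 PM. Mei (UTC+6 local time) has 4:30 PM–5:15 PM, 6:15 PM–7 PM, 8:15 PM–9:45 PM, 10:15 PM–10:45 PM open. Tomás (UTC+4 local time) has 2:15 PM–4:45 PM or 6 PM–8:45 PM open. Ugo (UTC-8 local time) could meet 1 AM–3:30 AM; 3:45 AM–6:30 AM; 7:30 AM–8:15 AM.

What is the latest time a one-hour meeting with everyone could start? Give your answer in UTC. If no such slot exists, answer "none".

none

Pablo in UTC: 09:15-10:15, 10:30-11:00, 12:15-13:00, 13:45-16:15 (subtract 4h to convert from UTC+4).
Wiremu in UTC: 09:15-11:45, 14:00-14:45, 16:45-17:30 (add 4h to convert from UTC-4).
Mei in UTC: 10:30-11:15, 12:15-13:00, 14:15-15:45, 16:15-16:45 (subtract 6h to convert from UTC+6).
Tomás in UTC: 10:15-12:45, 14:00-16:45 (subtract 4h to convert from UTC+4).
Ugo in UTC: 09:00-11:30, 11:45-14:30, 15:30-16:15 (add 8h to convert from UTC-8).
Pablo ∩ Wiremu: 09:15-10:15, 10:30-11:00, 14:00-14:45.
Pablo ∩ Wiremu ∩ Mei: 10:30-11:00, 14:15-14:45.
Pablo ∩ Wiremu ∩ Mei ∩ Tomás: 10:30-11:00, 14:15-14:45.
Pablo ∩ Wiremu ∩ Mei ∩ Tomás ∩ Ugo: 10:30-11:00, 14:15-14:30.
No common window is at least 60 minutes long.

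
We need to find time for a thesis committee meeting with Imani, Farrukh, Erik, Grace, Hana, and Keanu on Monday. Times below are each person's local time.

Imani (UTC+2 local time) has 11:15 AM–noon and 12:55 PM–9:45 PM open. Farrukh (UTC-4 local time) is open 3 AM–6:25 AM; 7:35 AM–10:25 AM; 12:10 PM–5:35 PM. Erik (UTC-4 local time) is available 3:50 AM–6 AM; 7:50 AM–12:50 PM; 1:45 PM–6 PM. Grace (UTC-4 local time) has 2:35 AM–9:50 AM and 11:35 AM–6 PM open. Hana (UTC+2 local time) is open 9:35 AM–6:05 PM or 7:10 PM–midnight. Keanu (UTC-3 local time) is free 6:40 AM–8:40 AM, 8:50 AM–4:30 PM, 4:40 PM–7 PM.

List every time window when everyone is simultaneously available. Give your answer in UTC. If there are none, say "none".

Imani in UTC: 09:15-10:00, 10:55-19:45 (subtract 2h to convert from UTC+2).
Farrukh in UTC: 07:00-10:25, 11:35-14:25, 16:10-21:35 (add 4h to convert from UTC-4).
Erik in UTC: 07:50-10:00, 11:50-16:50, 17:45-22:00 (add 4h to convert from UTC-4).
Grace in UTC: 06:35-13:50, 15:35-22:00 (add 4h to convert from UTC-4).
Hana in UTC: 07:35-16:05, 17:10-22:00 (subtract 2h to convert from UTC+2).
Keanu in UTC: 09:40-11:40, 11:50-19:30, 19:40-22:00 (add 3h to convert from UTC-3).
Imani ∩ Farrukh: 09:15-10:00, 11:35-14:25, 16:10-19:45.
Imani ∩ Farrukh ∩ Erik: 09:15-10:00, 11:50-14:25, 16:10-16:50, 17:45-19:45.
Imani ∩ Farrukh ∩ Erik ∩ Grace: 09:15-10:00, 11:50-13:50, 16:10-16:50, 17:45-19:45.
Imani ∩ Farrukh ∩ Erik ∩ Grace ∩ Hana: 09:15-10:00, 11:50-13:50, 17:45-19:45.
Imani ∩ Farrukh ∩ Erik ∩ Grace ∩ Hana ∩ Keanu: 09:40-10:00, 11:50-13:50, 17:45-19:30, 19:40-19:45.

09:40-10:00, 11:50-13:50, 17:45-19:30, 19:40-19:45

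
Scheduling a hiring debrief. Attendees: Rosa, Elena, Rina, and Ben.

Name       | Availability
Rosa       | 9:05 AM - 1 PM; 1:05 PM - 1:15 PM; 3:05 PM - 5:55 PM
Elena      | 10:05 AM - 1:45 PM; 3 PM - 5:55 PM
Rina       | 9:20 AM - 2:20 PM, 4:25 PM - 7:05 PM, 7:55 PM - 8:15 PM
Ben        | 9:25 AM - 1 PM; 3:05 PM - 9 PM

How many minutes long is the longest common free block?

175

Rosa ∩ Elena: 10:05-13:00, 13:05-13:15, 15:05-17:55.
Rosa ∩ Elena ∩ Rina: 10:05-13:00, 13:05-13:15, 16:25-17:55.
Rosa ∩ Elena ∩ Rina ∩ Ben: 10:05-13:00, 16:25-17:55.
Those are the intersection windows.
The longest is 10:05-13:00 at 175 minutes.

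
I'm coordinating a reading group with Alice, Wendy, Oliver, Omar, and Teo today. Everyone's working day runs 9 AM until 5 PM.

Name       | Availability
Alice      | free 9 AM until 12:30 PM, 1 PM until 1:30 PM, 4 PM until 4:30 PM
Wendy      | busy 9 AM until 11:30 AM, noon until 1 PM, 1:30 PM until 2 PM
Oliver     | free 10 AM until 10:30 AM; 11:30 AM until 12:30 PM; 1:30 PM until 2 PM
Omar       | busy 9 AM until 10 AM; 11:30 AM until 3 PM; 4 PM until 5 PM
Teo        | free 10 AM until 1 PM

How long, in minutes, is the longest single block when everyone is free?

0

Alice free: 09:00-12:30, 13:00-13:30, 16:00-16:30.
Wendy free: 11:30-12:00, 13:00-13:30, 14:00-17:00 (invert busy blocks within the working day).
Oliver free: 10:00-10:30, 11:30-12:30, 13:30-14:00.
Omar free: 10:00-11:30, 15:00-16:00 (invert busy blocks within the working day).
Teo free: 10:00-13:00.
Alice ∩ Wendy: 11:30-12:00, 13:00-13:30, 16:00-16:30.
Alice ∩ Wendy ∩ Oliver: 11:30-12:00.
Alice ∩ Wendy ∩ Oliver ∩ Omar: ∅.
Alice ∩ Wendy ∩ Oliver ∩ Omar ∩ Teo: ∅.
There is no time when everyone is free.
No common window exists, so the longest block is 0 minutes.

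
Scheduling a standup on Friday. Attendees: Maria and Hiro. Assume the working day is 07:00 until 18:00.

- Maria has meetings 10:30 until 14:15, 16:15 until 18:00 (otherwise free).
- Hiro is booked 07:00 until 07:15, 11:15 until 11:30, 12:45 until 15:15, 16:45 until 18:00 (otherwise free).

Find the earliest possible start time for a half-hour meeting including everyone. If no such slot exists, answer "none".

07:15

Maria free: 07:00-10:30, 14:15-16:15 (invert busy blocks within the working day).
Hiro free: 07:15-11:15, 11:30-12:45, 15:15-16:45 (invert busy blocks within the working day).
Maria ∩ Hiro: 07:15-10:30, 15:15-16:15.
So the common availability across everyone is 07:15-10:30, 15:15-16:15.
The first common window of at least 30 minutes is 07:15-10:30, so the earliest start is 07:15.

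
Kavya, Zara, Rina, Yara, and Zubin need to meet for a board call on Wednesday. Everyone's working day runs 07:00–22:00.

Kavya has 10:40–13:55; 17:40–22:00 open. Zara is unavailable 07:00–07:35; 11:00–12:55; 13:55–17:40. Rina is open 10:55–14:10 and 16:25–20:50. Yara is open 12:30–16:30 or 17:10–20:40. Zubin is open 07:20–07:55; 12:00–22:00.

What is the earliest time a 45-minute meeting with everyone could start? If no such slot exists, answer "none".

12:55

Kavya free: 10:40-13:55, 17:40-22:00.
Zara free: 07:35-11:00, 12:55-13:55, 17:40-22:00 (invert busy blocks within the working day).
Rina free: 10:55-14:10, 16:25-20:50.
Yara free: 12:30-16:30, 17:10-20:40.
Zubin free: 07:20-07:55, 12:00-22:00.
Kavya ∩ Zara: 10:40-11:00, 12:55-13:55, 17:40-22:00.
Kavya ∩ Zara ∩ Rina: 10:55-11:00, 12:55-13:55, 17:40-20:50.
Kavya ∩ Zara ∩ Rina ∩ Yara: 12:55-13:55, 17:40-20:40.
Kavya ∩ Zara ∩ Rina ∩ Yara ∩ Zubin: 12:55-13:55, 17:40-20:40.
The first common window of at least 45 minutes is 12:55-13:55, so the earliest start is 12:55.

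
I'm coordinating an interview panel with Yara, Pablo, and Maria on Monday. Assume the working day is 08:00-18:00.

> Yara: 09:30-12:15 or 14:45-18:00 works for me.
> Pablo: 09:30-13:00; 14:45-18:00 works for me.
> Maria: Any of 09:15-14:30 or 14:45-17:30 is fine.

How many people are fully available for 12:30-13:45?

1

Maria can make the full 12:30-13:45 slot — that's 1.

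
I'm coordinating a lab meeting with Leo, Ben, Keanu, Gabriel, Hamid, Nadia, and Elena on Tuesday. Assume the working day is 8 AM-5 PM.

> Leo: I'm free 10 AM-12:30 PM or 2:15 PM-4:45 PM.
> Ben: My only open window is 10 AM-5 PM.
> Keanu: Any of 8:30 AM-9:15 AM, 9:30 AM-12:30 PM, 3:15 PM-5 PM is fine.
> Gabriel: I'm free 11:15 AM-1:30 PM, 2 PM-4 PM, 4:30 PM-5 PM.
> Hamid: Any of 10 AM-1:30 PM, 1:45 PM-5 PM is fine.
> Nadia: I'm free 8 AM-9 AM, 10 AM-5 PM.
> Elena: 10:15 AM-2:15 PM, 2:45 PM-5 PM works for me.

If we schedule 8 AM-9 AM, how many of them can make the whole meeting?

1

Nadia can make the full 08:00-09:00 slot — that's 1.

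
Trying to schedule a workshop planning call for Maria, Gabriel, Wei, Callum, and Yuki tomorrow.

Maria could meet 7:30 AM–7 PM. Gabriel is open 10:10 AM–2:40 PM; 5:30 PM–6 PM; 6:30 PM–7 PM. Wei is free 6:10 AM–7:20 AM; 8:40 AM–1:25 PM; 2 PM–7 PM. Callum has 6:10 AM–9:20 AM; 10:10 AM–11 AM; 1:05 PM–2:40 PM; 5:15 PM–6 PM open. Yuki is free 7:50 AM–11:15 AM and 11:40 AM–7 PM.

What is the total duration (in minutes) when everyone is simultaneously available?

140

Maria ∩ Gabriel: 10:10-14:40, 17:30-18:00, 18:30-19:00.
Maria ∩ Gabriel ∩ Wei: 10:10-13:25, 14:00-14:40, 17:30-18:00, 18:30-19:00.
Maria ∩ Gabriel ∩ Wei ∩ Callum: 10:10-11:00, 13:05-13:25, 14:00-14:40, 17:30-18:00.
Maria ∩ Gabriel ∩ Wei ∩ Callum ∩ Yuki: 10:10-11:00, 13:05-13:25, 14:00-14:40, 17:30-18:00.
Summing the common windows: 50 + 20 + 40 + 30 = 140 minutes.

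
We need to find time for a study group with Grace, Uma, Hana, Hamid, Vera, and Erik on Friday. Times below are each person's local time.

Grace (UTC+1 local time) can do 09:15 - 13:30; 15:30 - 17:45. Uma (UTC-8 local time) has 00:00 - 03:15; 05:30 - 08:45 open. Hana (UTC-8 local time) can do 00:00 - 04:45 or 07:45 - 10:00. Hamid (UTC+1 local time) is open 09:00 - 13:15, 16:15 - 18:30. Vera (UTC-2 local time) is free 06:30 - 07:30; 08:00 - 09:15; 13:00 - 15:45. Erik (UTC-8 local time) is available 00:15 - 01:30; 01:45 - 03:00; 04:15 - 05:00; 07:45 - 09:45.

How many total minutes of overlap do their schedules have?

Grace in UTC: 08:15-12:30, 14:30-16:45 (subtract 1h to convert from UTC+1).
Uma in UTC: 08:00-11:15, 13:30-16:45 (add 8h to convert from UTC-8).
Hana in UTC: 08:00-12:45, 15:45-18:00 (add 8h to convert from UTC-8).
Hamid in UTC: 08:00-12:15, 15:15-17:30 (subtract 1h to convert from UTC+1).
Vera in UTC: 08:30-09:30, 10:00-11:15, 15:00-17:45 (add 2h to convert from UTC-2).
Erik in UTC: 08:15-09:30, 09:45-11:00, 12:15-13:00, 15:45-17:45 (add 8h to convert from UTC-8).
Grace ∩ Uma: 08:15-11:15, 14:30-16:45.
Grace ∩ Uma ∩ Hana: 08:15-11:15, 15:45-16:45.
Grace ∩ Uma ∩ Hana ∩ Hamid: 08:15-11:15, 15:45-16:45.
Grace ∩ Uma ∩ Hana ∩ Hamid ∩ Vera: 08:30-09:30, 10:00-11:15, 15:45-16:45.
Grace ∩ Uma ∩ Hana ∩ Hamid ∩ Vera ∩ Erik: 08:30-09:30, 10:00-11:00, 15:45-16:45.
Summing the common windows: 60 + 60 + 60 = 180 minutes.

180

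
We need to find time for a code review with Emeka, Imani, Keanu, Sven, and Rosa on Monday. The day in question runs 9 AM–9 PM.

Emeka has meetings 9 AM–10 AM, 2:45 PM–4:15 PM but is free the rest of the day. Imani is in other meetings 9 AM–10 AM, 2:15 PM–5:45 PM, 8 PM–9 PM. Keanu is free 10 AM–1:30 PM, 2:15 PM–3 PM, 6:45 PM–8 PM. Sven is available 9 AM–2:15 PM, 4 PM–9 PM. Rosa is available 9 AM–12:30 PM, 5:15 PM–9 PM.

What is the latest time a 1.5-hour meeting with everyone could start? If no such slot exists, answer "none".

11:00

Emeka free: 10:00-14:45, 16:15-21:00 (invert busy blocks within the working day).
Imani free: 10:00-14:15, 17:45-20:00 (invert busy blocks within the working day).
Keanu free: 10:00-13:30, 14:15-15:00, 18:45-20:00.
Sven free: 09:00-14:15, 16:00-21:00.
Rosa free: 09:00-12:30, 17:15-21:00.
Emeka ∩ Imani: 10:00-14:15, 17:45-20:00.
Emeka ∩ Imani ∩ Keanu: 10:00-13:30, 18:45-20:00.
Emeka ∩ Imani ∩ Keanu ∩ Sven: 10:00-13:30, 18:45-20:00.
Emeka ∩ Imani ∩ Keanu ∩ Sven ∩ Rosa: 10:00-12:30, 18:45-20:00.
So the common availability across everyone is 10:00-12:30, 18:45-20:00.
The last common window of at least 90 minutes is 10:00-12:30; a 90-minute meeting can start as late as 11:00 and still end by 12:30.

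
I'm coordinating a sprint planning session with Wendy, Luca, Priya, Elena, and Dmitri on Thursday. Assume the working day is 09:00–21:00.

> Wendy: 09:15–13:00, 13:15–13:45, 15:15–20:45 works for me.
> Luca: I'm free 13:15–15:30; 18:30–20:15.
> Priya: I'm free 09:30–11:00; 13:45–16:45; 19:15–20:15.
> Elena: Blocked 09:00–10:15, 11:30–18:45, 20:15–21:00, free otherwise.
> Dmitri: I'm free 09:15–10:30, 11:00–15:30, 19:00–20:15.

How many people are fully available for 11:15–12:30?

2

Wendy free: 09:15-13:00, 13:15-13:45, 15:15-20:45.
Luca free: 13:15-15:30, 18:30-20:15.
Priya free: 09:30-11:00, 13:45-16:45, 19:15-20:15.
Elena free: 10:15-11:30, 18:45-20:15 (invert busy blocks within the working day).
Dmitri free: 09:15-10:30, 11:00-15:30, 19:00-20:15.
Wendy and Dmitri can make the full 11:15-12:30 slot — that's 2.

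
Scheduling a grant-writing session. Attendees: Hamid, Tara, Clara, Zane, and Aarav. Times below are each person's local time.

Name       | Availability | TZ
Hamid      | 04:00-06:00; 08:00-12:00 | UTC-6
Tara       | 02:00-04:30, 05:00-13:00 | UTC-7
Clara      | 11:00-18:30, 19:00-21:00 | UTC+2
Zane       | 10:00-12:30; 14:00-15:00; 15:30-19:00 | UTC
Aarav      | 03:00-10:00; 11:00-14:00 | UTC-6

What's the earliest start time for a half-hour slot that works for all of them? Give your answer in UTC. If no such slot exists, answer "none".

10:00

Hamid in UTC: 10:00-12:00, 14:00-18:00 (add 6h to convert from UTC-6).
Tara in UTC: 09:00-11:30, 12:00-20:00 (add 7h to convert from UTC-7).
Clara in UTC: 09:00-16:30, 17:00-19:00 (subtract 2h to convert from UTC+2).
Zane in UTC: 10:00-12:30, 14:00-15:00, 15:30-19:00.
Aarav in UTC: 09:00-16:00, 17:00-20:00 (add 6h to convert from UTC-6).
Hamid ∩ Tara: 10:00-11:30, 14:00-18:00.
Hamid ∩ Tara ∩ Clara: 10:00-11:30, 14:00-16:30, 17:00-18:00.
Hamid ∩ Tara ∩ Clara ∩ Zane: 10:00-11:30, 14:00-15:00, 15:30-16:30, 17:00-18:00.
Hamid ∩ Tara ∩ Clara ∩ Zane ∩ Aarav: 10:00-11:30, 14:00-15:00, 15:30-16:00, 17:00-18:00.
So the common availability across everyone is 10:00-11:30, 14:00-15:00, 15:30-16:00, 17:00-18:00.
The first common window of at least 30 minutes is 10:00-11:30, so the earliest start is 10:00.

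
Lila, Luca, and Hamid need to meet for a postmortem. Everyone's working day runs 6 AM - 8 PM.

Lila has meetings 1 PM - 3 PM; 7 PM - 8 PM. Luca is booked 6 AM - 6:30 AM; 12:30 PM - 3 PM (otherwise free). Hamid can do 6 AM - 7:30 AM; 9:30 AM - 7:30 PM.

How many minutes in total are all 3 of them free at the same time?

Lila free: 06:00-13:00, 15:00-19:00 (invert busy blocks within the working day).
Luca free: 06:30-12:30, 15:00-20:00 (invert busy blocks within the working day).
Hamid free: 06:00-07:30, 09:30-19:30.
Lila ∩ Luca: 06:30-12:30, 15:00-19:00.
Lila ∩ Luca ∩ Hamid: 06:30-07:30, 09:30-12:30, 15:00-19:00.
Those are the intersection windows.
Summing the common windows: 60 + 180 + 240 = 480 minutes.

480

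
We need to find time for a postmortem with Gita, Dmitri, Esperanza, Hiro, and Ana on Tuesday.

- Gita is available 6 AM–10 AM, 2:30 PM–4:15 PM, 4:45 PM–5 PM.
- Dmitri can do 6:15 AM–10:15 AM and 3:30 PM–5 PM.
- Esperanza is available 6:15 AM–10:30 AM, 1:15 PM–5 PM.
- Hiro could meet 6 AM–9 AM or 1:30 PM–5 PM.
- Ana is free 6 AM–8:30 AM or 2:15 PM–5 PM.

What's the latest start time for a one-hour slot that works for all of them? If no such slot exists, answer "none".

07:30

Gita ∩ Dmitri: 06:15-10:00, 15:30-16:15, 16:45-17:00.
Gita ∩ Dmitri ∩ Esperanza: 06:15-10:00, 15:30-16:15, 16:45-17:00.
Gita ∩ Dmitri ∩ Esperanza ∩ Hiro: 06:15-09:00, 15:30-16:15, 16:45-17:00.
Gita ∩ Dmitri ∩ Esperanza ∩ Hiro ∩ Ana: 06:15-08:30, 15:30-16:15, 16:45-17:00.
Those are the intersection windows.
The last common window of at least 60 minutes is 06:15-08:30; a 60-minute meeting can start as late as 07:30 and still end by 08:30.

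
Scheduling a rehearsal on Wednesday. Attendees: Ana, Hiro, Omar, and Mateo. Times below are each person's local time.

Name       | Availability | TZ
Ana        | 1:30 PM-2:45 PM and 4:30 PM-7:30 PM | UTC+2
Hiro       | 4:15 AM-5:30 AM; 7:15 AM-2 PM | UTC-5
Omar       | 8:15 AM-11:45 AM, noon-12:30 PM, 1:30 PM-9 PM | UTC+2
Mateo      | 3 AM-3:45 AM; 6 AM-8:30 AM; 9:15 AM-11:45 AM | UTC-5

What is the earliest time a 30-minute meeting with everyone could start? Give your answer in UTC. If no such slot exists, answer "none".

12:15

Ana in UTC: 11:30-12:45, 14:30-17:30 (subtract 2h to convert from UTC+2).
Hiro in UTC: 09:15-10:30, 12:15-19:00 (add 5h to convert from UTC-5).
Omar in UTC: 06:15-09:45, 10:00-10:30, 11:30-19:00 (subtract 2h to convert from UTC+2).
Mateo in UTC: 08:00-08:45, 11:00-13:30, 14:15-16:45 (add 5h to convert from UTC-5).
Ana ∩ Hiro: 12:15-12:45, 14:30-17:30.
Ana ∩ Hiro ∩ Omar: 12:15-12:45, 14:30-17:30.
Ana ∩ Hiro ∩ Omar ∩ Mateo: 12:15-12:45, 14:30-16:45.
The first common window of at least 30 minutes is 12:15-12:45, so the earliest start is 12:15.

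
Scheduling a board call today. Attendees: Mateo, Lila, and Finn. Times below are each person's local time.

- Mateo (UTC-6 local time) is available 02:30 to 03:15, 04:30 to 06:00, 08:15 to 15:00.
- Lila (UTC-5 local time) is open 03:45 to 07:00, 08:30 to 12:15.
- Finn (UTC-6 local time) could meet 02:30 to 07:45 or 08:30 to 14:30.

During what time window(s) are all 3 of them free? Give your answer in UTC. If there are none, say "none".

Mateo in UTC: 08:30-09:15, 10:30-12:00, 14:15-21:00 (add 6h to convert from UTC-6).
Lila in UTC: 08:45-12:00, 13:30-17:15 (add 5h to convert from UTC-5).
Finn in UTC: 08:30-13:45, 14:30-20:30 (add 6h to convert from UTC-6).
Mateo ∩ Lila: 08:45-09:15, 10:30-12:00, 14:15-17:15.
Mateo ∩ Lila ∩ Finn: 08:45-09:15, 10:30-12:00, 14:30-17:15.
So the common availability across everyone is 08:45-09:15, 10:30-12:00, 14:30-17:15.

08:45-09:15, 10:30-12:00, 14:30-17:15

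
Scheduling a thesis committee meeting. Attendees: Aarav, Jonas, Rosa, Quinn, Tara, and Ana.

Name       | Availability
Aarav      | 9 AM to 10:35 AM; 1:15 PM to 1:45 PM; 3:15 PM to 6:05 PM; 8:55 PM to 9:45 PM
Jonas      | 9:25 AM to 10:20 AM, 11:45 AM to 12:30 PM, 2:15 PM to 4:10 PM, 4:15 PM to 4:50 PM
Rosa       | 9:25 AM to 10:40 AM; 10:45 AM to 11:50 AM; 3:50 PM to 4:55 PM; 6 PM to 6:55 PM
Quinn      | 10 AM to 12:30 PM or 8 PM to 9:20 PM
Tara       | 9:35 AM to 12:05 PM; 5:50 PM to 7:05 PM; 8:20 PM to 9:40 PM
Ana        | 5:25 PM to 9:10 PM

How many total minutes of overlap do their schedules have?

0

Aarav ∩ Jonas: 09:25-10:20, 15:15-16:10, 16:15-16:50.
Aarav ∩ Jonas ∩ Rosa: 09:25-10:20, 15:50-16:10, 16:15-16:50.
Aarav ∩ Jonas ∩ Rosa ∩ Quinn: 10:00-10:20.
Aarav ∩ Jonas ∩ Rosa ∩ Quinn ∩ Tara: 10:00-10:20.
Aarav ∩ Jonas ∩ Rosa ∩ Quinn ∩ Tara ∩ Ana: ∅.
There is no time when everyone is free.
There is no common window, so the total is 0 minutes.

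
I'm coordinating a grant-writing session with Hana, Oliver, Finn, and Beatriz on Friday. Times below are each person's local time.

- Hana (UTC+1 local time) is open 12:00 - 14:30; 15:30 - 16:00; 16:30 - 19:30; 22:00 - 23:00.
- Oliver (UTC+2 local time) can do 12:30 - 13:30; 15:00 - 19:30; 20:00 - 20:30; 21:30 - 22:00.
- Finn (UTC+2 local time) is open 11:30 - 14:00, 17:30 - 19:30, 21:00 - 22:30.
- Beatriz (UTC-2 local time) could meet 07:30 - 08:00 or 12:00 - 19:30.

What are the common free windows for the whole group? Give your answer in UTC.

Hana in UTC: 11:00-13:30, 14:30-15:00, 15:30-18:30, 21:00-22:00 (subtract 1h to convert from UTC+1).
Oliver in UTC: 10:30-11:30, 13:00-17:30, 18:00-18:30, 19:30-20:00 (subtract 2h to convert from UTC+2).
Finn in UTC: 09:30-12:00, 15:30-17:30, 19:00-20:30 (subtract 2h to convert from UTC+2).
Beatriz in UTC: 09:30-10:00, 14:00-21:30 (add 2h to convert from UTC-2).
Hana ∩ Oliver: 11:00-11:30, 13:00-13:30, 14:30-15:00, 15:30-17:30, 18:00-18:30.
Hana ∩ Oliver ∩ Finn: 11:00-11:30, 15:30-17:30.
Hana ∩ Oliver ∩ Finn ∩ Beatriz: 15:30-17:30.

15:30-17:30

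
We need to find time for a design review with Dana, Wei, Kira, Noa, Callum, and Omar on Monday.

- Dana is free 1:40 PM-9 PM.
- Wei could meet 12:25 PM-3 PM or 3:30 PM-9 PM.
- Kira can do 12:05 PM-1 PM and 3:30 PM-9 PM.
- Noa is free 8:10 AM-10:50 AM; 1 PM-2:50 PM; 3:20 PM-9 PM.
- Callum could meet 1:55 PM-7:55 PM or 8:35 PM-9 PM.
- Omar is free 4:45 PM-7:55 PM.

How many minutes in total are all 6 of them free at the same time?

Dana ∩ Wei: 13:40-15:00, 15:30-21:00.
Dana ∩ Wei ∩ Kira: 15:30-21:00.
Dana ∩ Wei ∩ Kira ∩ Noa: 15:30-21:00.
Dana ∩ Wei ∩ Kira ∩ Noa ∩ Callum: 15:30-19:55, 20:35-21:00.
Dana ∩ Wei ∩ Kira ∩ Noa ∩ Callum ∩ Omar: 16:45-19:55.
That's a single block of 190 minutes.

190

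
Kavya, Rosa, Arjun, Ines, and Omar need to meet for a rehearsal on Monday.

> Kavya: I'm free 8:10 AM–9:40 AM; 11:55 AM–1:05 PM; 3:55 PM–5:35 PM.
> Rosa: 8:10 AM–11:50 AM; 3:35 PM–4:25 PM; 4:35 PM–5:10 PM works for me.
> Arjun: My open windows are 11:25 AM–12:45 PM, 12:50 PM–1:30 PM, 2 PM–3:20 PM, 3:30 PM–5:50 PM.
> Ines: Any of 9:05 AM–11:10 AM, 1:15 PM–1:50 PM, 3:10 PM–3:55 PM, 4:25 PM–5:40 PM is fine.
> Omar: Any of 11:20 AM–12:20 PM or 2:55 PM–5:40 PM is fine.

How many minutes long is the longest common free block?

35

Kavya ∩ Rosa: 08:10-09:40, 15:55-16:25, 16:35-17:10.
Kavya ∩ Rosa ∩ Arjun: 15:55-16:25, 16:35-17:10.
Kavya ∩ Rosa ∩ Arjun ∩ Ines: 16:35-17:10.
Kavya ∩ Rosa ∩ Arjun ∩ Ines ∩ Omar: 16:35-17:10.
The longest is 16:35-17:10 at 35 minutes.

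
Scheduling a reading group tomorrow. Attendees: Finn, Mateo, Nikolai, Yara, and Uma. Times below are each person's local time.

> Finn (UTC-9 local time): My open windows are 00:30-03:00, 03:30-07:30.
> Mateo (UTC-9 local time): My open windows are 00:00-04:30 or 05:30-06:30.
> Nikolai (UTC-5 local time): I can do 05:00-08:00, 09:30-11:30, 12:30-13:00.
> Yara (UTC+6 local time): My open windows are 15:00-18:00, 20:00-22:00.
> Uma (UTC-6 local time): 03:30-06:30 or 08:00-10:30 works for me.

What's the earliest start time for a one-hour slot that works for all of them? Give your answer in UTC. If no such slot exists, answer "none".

10:00

Finn in UTC: 09:30-12:00, 12:30-16:30 (add 9h to convert from UTC-9).
Mateo in UTC: 09:00-13:30, 14:30-15:30 (add 9h to convert from UTC-9).
Nikolai in UTC: 10:00-13:00, 14:30-16:30, 17:30-18:00 (add 5h to convert from UTC-5).
Yara in UTC: 09:00-12:00, 14:00-16:00 (subtract 6h to convert from UTC+6).
Uma in UTC: 09:30-12:30, 14:00-16:30 (add 6h to convert from UTC-6).
Finn ∩ Mateo: 09:30-12:00, 12:30-13:30, 14:30-15:30.
Finn ∩ Mateo ∩ Nikolai: 10:00-12:00, 12:30-13:00, 14:30-15:30.
Finn ∩ Mateo ∩ Nikolai ∩ Yara: 10:00-12:00, 14:30-15:30.
Finn ∩ Mateo ∩ Nikolai ∩ Yara ∩ Uma: 10:00-12:00, 14:30-15:30.
The first common window of at least 60 minutes is 10:00-12:00, so the earliest start is 10:00.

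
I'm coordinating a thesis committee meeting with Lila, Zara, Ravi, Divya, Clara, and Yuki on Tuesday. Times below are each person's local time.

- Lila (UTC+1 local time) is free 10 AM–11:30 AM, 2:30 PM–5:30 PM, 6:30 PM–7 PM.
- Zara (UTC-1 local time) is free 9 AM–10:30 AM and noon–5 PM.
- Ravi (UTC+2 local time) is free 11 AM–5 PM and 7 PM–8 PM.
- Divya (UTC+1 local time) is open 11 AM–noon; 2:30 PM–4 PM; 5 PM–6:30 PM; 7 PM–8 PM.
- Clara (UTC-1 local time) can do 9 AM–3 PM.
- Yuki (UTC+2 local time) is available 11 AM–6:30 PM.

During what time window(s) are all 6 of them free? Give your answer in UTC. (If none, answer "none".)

10:00-10:30, 13:30-15:00

Lila in UTC: 09:00-10:30, 13:30-16:30, 17:30-18:00 (subtract 1h to convert from UTC+1).
Zara in UTC: 10:00-11:30, 13:00-18:00 (add 1h to convert from UTC-1).
Ravi in UTC: 09:00-15:00, 17:00-18:00 (subtract 2h to convert from UTC+2).
Divya in UTC: 10:00-11:00, 13:30-15:00, 16:00-17:30, 18:00-19:00 (subtract 1h to convert from UTC+1).
Clara in UTC: 10:00-16:00 (add 1h to convert from UTC-1).
Yuki in UTC: 09:00-16:30 (subtract 2h to convert from UTC+2).
Lila ∩ Zara: 10:00-10:30, 13:30-16:30, 17:30-18:00.
Lila ∩ Zara ∩ Ravi: 10:00-10:30, 13:30-15:00, 17:30-18:00.
Lila ∩ Zara ∩ Ravi ∩ Divya: 10:00-10:30, 13:30-15:00.
Lila ∩ Zara ∩ Ravi ∩ Divya ∩ Clara: 10:00-10:30, 13:30-15:00.
Lila ∩ Zara ∩ Ravi ∩ Divya ∩ Clara ∩ Yuki: 10:00-10:30, 13:30-15:00.
Those are the intersection windows.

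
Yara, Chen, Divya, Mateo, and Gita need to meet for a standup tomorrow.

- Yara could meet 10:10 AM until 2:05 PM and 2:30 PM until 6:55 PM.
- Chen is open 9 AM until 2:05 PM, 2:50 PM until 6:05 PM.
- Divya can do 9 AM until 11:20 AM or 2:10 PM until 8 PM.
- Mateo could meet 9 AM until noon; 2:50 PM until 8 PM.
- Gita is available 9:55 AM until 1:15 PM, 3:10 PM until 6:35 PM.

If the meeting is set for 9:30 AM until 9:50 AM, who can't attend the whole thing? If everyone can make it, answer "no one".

Gita, Yara

Yara: not fully free for 09:30-09:50. Chen: free for 09:30-09:50. Divya: free for 09:30-09:50. Mateo: free for 09:30-09:50. Gita: not fully free for 09:30-09:50.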